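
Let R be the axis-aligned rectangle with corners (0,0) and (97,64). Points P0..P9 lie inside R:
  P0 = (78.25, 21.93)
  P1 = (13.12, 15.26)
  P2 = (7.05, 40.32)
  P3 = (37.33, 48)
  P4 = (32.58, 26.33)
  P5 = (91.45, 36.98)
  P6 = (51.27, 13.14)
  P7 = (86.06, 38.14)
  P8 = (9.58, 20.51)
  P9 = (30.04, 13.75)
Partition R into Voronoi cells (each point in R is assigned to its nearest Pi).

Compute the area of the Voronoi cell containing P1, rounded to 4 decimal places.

1. box [0,97]×[0,64]: [(0, 0) (97, 0) (97, 64) (0, 64)]
2. ⊥bis P1·P0 via (45.685,18.595): [(0, 0) (47.5893, 0) (41.035, 64) (0, 64)]  |A|=2835.9799
3. ⊥bis P1·P2 via (10.085,27.79): [(0, 25.3472) (0, 0) (47.5893, 0) (43.9044, 35.9817)]  |A|=1412.5999
4. ⊥bis P1·P3 via (25.225,31.63): [(25.401, 31.4998) (0, 25.3472) (0, 0) (47.5893, 0) (45.9171, 16.329)]  |A|=1226.2689
5. ⊥bis P1·P4 via (22.85,20.795): [(17.8068, 29.6604) (0, 25.3472) (0, 0) (34.6794, 0)]  |A|=739.9795
6. ⊥bis P1·P5 via (52.285,26.12): [(17.8068, 29.6604) (0, 25.3472) (0, 0) (34.6794, 0)]  |A|=739.9795
7. ⊥bis P1·P6 via (32.195,14.2): [(31.6972, 5.2424) (17.8068, 29.6604) (0, 25.3472) (0, 0) (31.4059, 0)]  |A|=731.3989
8. ⊥bis P1·P7 via (49.59,26.7): [(31.6972, 5.2424) (17.8068, 29.6604) (0, 25.3472) (0, 0) (31.4059, 0)]  |A|=731.3989
9. ⊥bis P1·P8 via (11.35,17.885): [(31.6972, 5.2424) (20.8583, 24.2963) (0, 10.2319) (0, 0) (31.4059, 0)]  |A|=519.4194
10. ⊥bis P1·P9 via (21.58,14.505): [(22.2374, 21.8718) (20.8583, 24.2963) (0, 10.2319) (0, 0) (20.2855, 0)]  |A|=370.5896
11. canonical 5-gon: [(22.2374, 21.8718) (20.8583, 24.2963) (0, 10.2319) (0, 0) (20.2855, 0)]
12. shoelace: 370.5896

Area of P1's cell: 370.5896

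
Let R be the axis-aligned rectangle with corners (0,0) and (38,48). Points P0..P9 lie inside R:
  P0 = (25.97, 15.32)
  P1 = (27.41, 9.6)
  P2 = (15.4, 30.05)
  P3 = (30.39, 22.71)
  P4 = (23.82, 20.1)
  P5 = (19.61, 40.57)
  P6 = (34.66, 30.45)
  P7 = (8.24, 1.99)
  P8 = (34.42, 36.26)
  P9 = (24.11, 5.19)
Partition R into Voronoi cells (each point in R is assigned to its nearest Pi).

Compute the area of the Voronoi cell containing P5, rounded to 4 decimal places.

1. box [0,38]×[0,48]: [(0, 0) (38, 0) (38, 48) (0, 48)]
2. ⊥bis P5·P0 via (22.79,27.945): [(0, 22.2046) (38, 31.7761) (38, 48) (0, 48)]  |A|=798.3659
3. ⊥bis P5·P1 via (23.51,25.085): [(0, 22.2046) (38, 31.7761) (38, 48) (0, 48)]  |A|=798.3659
4. ⊥bis P5·P2 via (17.505,35.31): [(0, 42.3153) (30.8413, 29.973) (38, 31.7761) (38, 48) (0, 48)]  |A|=488.2463
5. ⊥bis P5·P3 via (25,31.64): [(0, 42.3153) (25.6681, 32.0432) (38, 39.4866) (38, 48) (0, 48)]  |A|=428.6294
6. ⊥bis P5·P4 via (21.715,30.335): [(0, 42.3153) (25.6681, 32.0432) (38, 39.4866) (38, 48) (0, 48)]  |A|=428.6294
7. ⊥bis P5·P6 via (27.135,35.51): [(0, 42.3153) (24.9871, 32.3157) (35.5336, 48) (0, 48)]  |A|=349.6808
8. ⊥bis P5·P7 via (13.925,21.28): [(0, 42.3153) (24.9871, 32.3157) (35.5336, 48) (0, 48)]  |A|=349.6808
9. ⊥bis P5·P8 via (27.015,38.415): [(0, 42.3153) (24.9871, 32.3157) (25.433, 32.9788) (29.8044, 48) (0, 48)]  |A|=306.6513
10. ⊥bis P5·P9 via (21.86,22.88): [(0, 42.3153) (24.9871, 32.3157) (25.433, 32.9788) (29.8044, 48) (0, 48)]  |A|=306.6513
11. canonical 5-gon: [(0, 42.3153) (24.9871, 32.3157) (25.433, 32.9788) (29.8044, 48) (0, 48)]
12. shoelace: 306.6513

Area of P5's cell: 306.6513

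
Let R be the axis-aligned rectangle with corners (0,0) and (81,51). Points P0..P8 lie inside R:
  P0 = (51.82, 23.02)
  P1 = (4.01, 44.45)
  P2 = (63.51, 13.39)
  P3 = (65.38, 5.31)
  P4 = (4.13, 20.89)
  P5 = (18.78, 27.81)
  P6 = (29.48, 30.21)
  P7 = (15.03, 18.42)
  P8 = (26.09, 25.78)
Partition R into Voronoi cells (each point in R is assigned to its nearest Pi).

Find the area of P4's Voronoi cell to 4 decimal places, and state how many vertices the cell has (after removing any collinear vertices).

1. box [0,81]×[0,51]: [(0, 0) (81, 0) (81, 51) (0, 51)]
2. ⊥bis P4·P0 via (27.975,21.955): [(0, 0) (28.9556, 0) (26.6778, 51) (0, 51)]  |A|=1418.6501
3. ⊥bis P4·P1 via (4.07,32.67): [(0, 32.6493) (0, 0) (28.9556, 0) (27.4911, 32.7893)]  |A|=923.4988
4. ⊥bis P4·P2 via (33.82,17.14): [(0, 32.6493) (0, 0) (28.9556, 0) (27.4911, 32.7893)]  |A|=923.4988
5. ⊥bis P4·P3 via (34.755,13.1): [(0, 32.6493) (0, 0) (28.9556, 0) (27.4911, 32.7893)]  |A|=923.4988
6. ⊥bis P4·P5 via (11.455,24.35): [(7.5167, 32.6876) (0, 32.6493) (0, 0) (22.9568, 0)]  |A|=497.9092
7. ⊥bis P4·P6 via (16.805,25.55): [(7.5167, 32.6876) (0, 32.6493) (0, 0) (22.9568, 0)]  |A|=497.9092
8. ⊥bis P4·P7 via (9.58,19.655): [(10.9069, 25.5104) (7.5167, 32.6876) (0, 32.6493) (0, 0) (5.1261, 0)]  |A|=270.4739
9. ⊥bis P4·P8 via (15.11,23.335): [(10.9069, 25.5104) (7.5167, 32.6876) (0, 32.6493) (0, 0) (5.1261, 0)]  |A|=270.4739
10. canonical 5-gon: [(10.9069, 25.5104) (7.5167, 32.6876) (0, 32.6493) (0, 0) (5.1261, 0)]
11. shoelace: 270.4739

Area of P4's cell: 270.4739 (5 vertices)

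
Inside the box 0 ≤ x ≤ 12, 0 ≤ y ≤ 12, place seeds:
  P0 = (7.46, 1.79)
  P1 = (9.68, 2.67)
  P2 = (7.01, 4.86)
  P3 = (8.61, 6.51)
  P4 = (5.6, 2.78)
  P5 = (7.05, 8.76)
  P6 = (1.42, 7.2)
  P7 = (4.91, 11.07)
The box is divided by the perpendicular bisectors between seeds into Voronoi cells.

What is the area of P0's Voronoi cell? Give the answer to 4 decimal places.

1. box [0,12]×[0,12]: [(0, 0) (12, 0) (12, 12) (0, 12)]
2. ⊥bis P0·P1 via (8.57,2.23): [(0, 0) (9.454, 0) (4.6972, 12) (0, 12)]  |A|=84.907
3. ⊥bis P0·P2 via (7.235,3.325): [(0, 2.2645) (0, 0) (9.454, 0) (8.0865, 3.4498)]  |A|=25.4631
4. ⊥bis P0·P3 via (8.035,4.15): [(0, 2.2645) (0, 0) (9.454, 0) (8.0865, 3.4498)]  |A|=25.4631
5. ⊥bis P0·P4 via (6.53,2.285): [(7.0707, 3.3009) (5.3138, 0) (9.454, 0) (8.0865, 3.4498)]  |A|=8.687
6. ⊥bis P0·P5 via (7.255,5.275): [(7.0707, 3.3009) (5.3138, 0) (9.454, 0) (8.0865, 3.4498)]  |A|=8.687
7. ⊥bis P0·P6 via (4.44,4.495): [(7.0707, 3.3009) (5.3138, 0) (9.454, 0) (8.0865, 3.4498)]  |A|=8.687
8. ⊥bis P0·P7 via (6.185,6.43): [(7.0707, 3.3009) (5.3138, 0) (9.454, 0) (8.0865, 3.4498)]  |A|=8.687
9. canonical 4-gon: [(7.0707, 3.3009) (5.3138, 0) (9.454, 0) (8.0865, 3.4498)]
10. shoelace: 8.687

Area of P0's cell: 8.6870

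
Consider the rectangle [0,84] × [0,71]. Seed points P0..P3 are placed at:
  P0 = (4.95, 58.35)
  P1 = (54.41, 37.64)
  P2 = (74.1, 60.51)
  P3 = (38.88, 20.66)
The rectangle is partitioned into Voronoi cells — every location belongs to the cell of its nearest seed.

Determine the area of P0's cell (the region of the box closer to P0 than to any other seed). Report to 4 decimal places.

1. box [0,84]×[0,71]: [(0, 0) (84, 0) (84, 71) (0, 71)]
2. ⊥bis P0·P1 via (29.68,47.995): [(0, 0) (9.5834, 0) (39.3127, 71) (0, 71)]  |A|=1735.8127
3. ⊥bis P0·P2 via (39.525,59.43): [(0, 0) (9.5834, 0) (39.1739, 70.6686) (39.1636, 71) (0, 71)]  |A|=1735.788
4. ⊥bis P0·P3 via (21.915,39.505): [(0, 19.7763) (28.6722, 45.5881) (39.1739, 70.6686) (39.1636, 71) (0, 71)]  |A|=1233.8289
5. canonical 5-gon: [(0, 19.7763) (28.6722, 45.5881) (39.1739, 70.6686) (39.1636, 71) (0, 71)]
6. shoelace: 1233.8289

Area of P0's cell: 1233.8289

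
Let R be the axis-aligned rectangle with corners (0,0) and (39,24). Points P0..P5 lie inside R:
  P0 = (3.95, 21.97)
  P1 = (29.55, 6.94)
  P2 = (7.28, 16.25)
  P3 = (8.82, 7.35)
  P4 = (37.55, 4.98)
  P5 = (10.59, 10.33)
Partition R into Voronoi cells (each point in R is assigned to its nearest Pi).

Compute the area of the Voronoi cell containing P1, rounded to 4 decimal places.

1. box [0,39]×[0,24]: [(0, 0) (39, 0) (39, 24) (0, 24)]
2. ⊥bis P1·P0 via (16.75,14.455): [(8.2633, 0) (39, 0) (39, 24) (22.354, 24)]  |A|=568.5925
3. ⊥bis P1·P2 via (18.415,11.595): [(13.5677, 0) (39, 0) (39, 24) (23.6009, 24)]  |A|=489.9765
4. ⊥bis P1·P3 via (19.185,7.145): [(19.3156, 13.7493) (19.0437, 0) (39, 0) (39, 24) (23.6009, 24)]  |A|=452.3309
5. ⊥bis P1·P4 via (33.55,5.96): [(19.3156, 13.7493) (19.0437, 0) (32.0898, 0) (37.9698, 24) (23.6009, 24)]  |A|=357.0461
6. ⊥bis P1·P5 via (20.07,8.635): [(22.2316, 20.7244) (19.1081, 3.255) (19.0437, 0) (32.0898, 0) (37.9698, 24) (23.6009, 24)]  |A|=342.4696
7. canonical 6-gon: [(22.2316, 20.7244) (19.1081, 3.255) (19.0437, 0) (32.0898, 0) (37.9698, 24) (23.6009, 24)]
8. shoelace: 342.4696

Area of P1's cell: 342.4696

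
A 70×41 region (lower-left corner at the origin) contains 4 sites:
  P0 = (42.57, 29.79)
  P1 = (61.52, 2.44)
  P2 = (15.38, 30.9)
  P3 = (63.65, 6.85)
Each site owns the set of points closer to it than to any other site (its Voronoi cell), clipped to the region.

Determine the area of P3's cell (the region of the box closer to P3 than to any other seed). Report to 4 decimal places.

Area of P3's cell: 383.1651

1. box [0,70]×[0,41]: [(0, 0) (70, 0) (70, 41) (0, 41)]
2. ⊥bis P3·P0 via (53.11,18.32): [(33.1735, 0) (70, 0) (70, 33.8405)]  |A|=623.1138
3. ⊥bis P3·P1 via (62.585,4.645): [(46.6198, 12.3561) (70, 1.0636) (70, 33.8405)]  |A|=383.1651
4. ⊥bis P3·P2 via (39.515,18.875): [(46.6198, 12.3561) (70, 1.0636) (70, 33.8405)]  |A|=383.1651
5. canonical 3-gon: [(46.6198, 12.3561) (70, 1.0636) (70, 33.8405)]
6. shoelace: 383.1651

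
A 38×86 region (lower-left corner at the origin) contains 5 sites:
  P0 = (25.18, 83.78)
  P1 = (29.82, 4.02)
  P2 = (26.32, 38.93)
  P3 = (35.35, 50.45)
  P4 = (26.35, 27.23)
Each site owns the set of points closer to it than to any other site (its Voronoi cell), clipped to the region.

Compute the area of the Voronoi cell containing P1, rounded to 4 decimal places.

1. box [0,38]×[0,86]: [(0, 0) (38, 0) (38, 86) (0, 86)]
2. ⊥bis P1·P0 via (27.5,43.9): [(0, 42.3002) (0, 0) (38, 0) (38, 44.5108)]  |A|=1649.4096
3. ⊥bis P1·P2 via (28.07,21.475): [(0, 18.6608) (0, 0) (38, 0) (38, 22.4706)]  |A|=781.4951
4. ⊥bis P1·P3 via (32.585,27.235): [(0, 18.6608) (0, 0) (38, 0) (38, 22.4706)]  |A|=781.4951
5. ⊥bis P1·P4 via (28.085,15.625): [(0, 11.4262) (0, 0) (38, 0) (38, 17.1073)]  |A|=542.1366
6. canonical 4-gon: [(0, 11.4262) (0, 0) (38, 0) (38, 17.1073)]
7. shoelace: 542.1366

Area of P1's cell: 542.1366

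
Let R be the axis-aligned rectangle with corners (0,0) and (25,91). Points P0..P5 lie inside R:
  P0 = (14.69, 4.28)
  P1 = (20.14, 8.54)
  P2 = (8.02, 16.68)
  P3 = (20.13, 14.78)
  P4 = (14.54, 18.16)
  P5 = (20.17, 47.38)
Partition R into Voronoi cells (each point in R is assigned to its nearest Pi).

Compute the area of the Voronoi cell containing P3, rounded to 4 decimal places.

Area of P3's cell: 92.4540

1. box [0,25]×[0,91]: [(0, 0) (25, 0) (25, 91) (0, 91)]
2. ⊥bis P3·P0 via (17.41,9.53): [(0, 18.55) (25, 5.5977) (25, 91) (0, 91)]  |A|=1973.1538
3. ⊥bis P3·P1 via (20.135,11.66): [(0, 18.55) (13.3199, 11.6491) (25, 11.6678) (25, 91) (0, 91)]  |A|=1937.7038
4. ⊥bis P3·P2 via (14.075,15.73): [(13.4348, 11.6493) (25, 11.6678) (25, 85.3625)]  |A|=426.1488
5. ⊥bis P3·P4 via (17.335,16.47): [(14.4211, 11.6508) (25, 11.6678) (25, 29.1467)]  |A|=92.454
6. ⊥bis P3·P5 via (20.15,31.08): [(14.4211, 11.6508) (25, 11.6678) (25, 29.1467)]  |A|=92.454
7. canonical 3-gon: [(14.4211, 11.6508) (25, 11.6678) (25, 29.1467)]
8. shoelace: 92.454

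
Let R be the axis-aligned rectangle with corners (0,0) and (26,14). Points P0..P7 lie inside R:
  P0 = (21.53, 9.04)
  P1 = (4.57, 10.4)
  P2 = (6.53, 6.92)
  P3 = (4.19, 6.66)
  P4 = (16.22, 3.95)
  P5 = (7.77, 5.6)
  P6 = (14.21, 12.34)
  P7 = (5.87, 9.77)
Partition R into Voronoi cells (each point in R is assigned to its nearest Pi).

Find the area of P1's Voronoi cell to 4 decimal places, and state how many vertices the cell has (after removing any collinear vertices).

1. box [0,26]×[0,14]: [(0, 0) (26, 0) (26, 14) (0, 14)]
2. ⊥bis P1·P0 via (13.05,9.72): [(0, 0) (12.2706, 0) (13.3932, 14) (0, 14)]  |A|=179.6464
3. ⊥bis P1·P2 via (5.55,8.66): [(0, 5.5341) (13.3157, 13.0338) (13.3932, 14) (0, 14)]  |A|=62.8348
4. ⊥bis P1·P3 via (4.38,8.53): [(0, 8.975) (5.1756, 8.4492) (13.3157, 13.0338) (13.3932, 14) (0, 14)]  |A|=53.9304
5. ⊥bis P1·P4 via (10.395,7.175): [(0, 8.975) (5.1756, 8.4492) (13.3157, 13.0338) (13.3932, 14) (0, 14)]  |A|=53.9304
6. ⊥bis P1·P5 via (6.17,8): [(0, 8.975) (5.1756, 8.4492) (13.3157, 13.0338) (13.3932, 14) (0, 14)]  |A|=53.9304
7. ⊥bis P1·P6 via (9.39,11.37): [(0, 8.975) (5.1756, 8.4492) (9.4889, 10.8785) (8.8607, 14) (0, 14)]  |A|=45.091
8. ⊥bis P1·P7 via (5.22,10.085): [(0, 8.975) (4.4624, 8.5216) (7.1173, 14) (0, 14)]  |A|=30.7072
9. canonical 4-gon: [(0, 8.975) (4.4624, 8.5216) (7.1173, 14) (0, 14)]
10. shoelace: 30.7072

Area of P1's cell: 30.7072 (4 vertices)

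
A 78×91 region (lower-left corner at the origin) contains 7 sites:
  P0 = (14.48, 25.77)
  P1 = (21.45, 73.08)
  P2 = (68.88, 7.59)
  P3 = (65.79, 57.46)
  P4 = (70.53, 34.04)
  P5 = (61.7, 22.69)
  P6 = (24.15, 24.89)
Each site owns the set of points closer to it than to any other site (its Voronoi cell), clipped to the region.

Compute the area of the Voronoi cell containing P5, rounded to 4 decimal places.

1. box [0,78]×[0,91]: [(0, 0) (78, 0) (78, 91) (0, 91)]
2. ⊥bis P5·P0 via (38.09,24.23): [(36.5096, 0) (78, 0) (78, 91) (42.4452, 91)]  |A|=3505.5594
3. ⊥bis P5·P1 via (41.575,47.885): [(39.5262, 46.2485) (36.5096, 0) (78, 0) (78, 76.9802)]  |A|=2440.2952
4. ⊥bis P5·P2 via (65.29,15.14): [(39.5262, 46.2485) (36.6075, 1.5016) (78, 21.1836) (78, 76.9802)]  |A|=1970.7246
5. ⊥bis P5·P3 via (63.745,40.075): [(39.311, 42.9492) (36.6075, 1.5016) (78, 21.1836) (78, 38.3982)]  |A|=1164.2134
6. ⊥bis P5·P4 via (66.115,28.365): [(48.804, 41.8325) (39.311, 42.9492) (36.6075, 1.5016) (76.3528, 20.4003)]  |A|=884.4731
7. ⊥bis P5·P6 via (42.925,23.79): [(48.804, 41.8325) (44.0151, 42.3958) (41.7628, 3.9529) (76.3528, 20.4003)]  |A|=689.907
8. canonical 4-gon: [(48.804, 41.8325) (44.0151, 42.3958) (41.7628, 3.9529) (76.3528, 20.4003)]
9. shoelace: 689.907

Area of P5's cell: 689.9070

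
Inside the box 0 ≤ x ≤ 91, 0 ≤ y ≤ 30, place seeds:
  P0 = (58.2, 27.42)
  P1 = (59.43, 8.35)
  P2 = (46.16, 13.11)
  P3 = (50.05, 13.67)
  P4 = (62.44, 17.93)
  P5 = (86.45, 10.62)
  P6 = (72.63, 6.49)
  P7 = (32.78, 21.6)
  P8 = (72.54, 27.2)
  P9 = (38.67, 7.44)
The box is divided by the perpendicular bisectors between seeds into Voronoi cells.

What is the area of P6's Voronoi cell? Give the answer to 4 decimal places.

1. box [0,91]×[0,30]: [(0, 0) (91, 0) (91, 30) (0, 30)]
2. ⊥bis P6·P0 via (65.415,16.955): [(40.8226, 0) (91, 0) (91, 30) (84.3361, 30)]  |A|=852.6189
3. ⊥bis P6·P1 via (66.03,7.42): [(67.5843, 18.4506) (64.9845, 0) (91, 0) (91, 30) (84.3361, 30)]  |A|=629.7185
4. ⊥bis P6·P2 via (59.395,9.8): [(67.5843, 18.4506) (64.9845, 0) (91, 0) (91, 30) (84.3361, 30)]  |A|=629.7185
5. ⊥bis P6·P3 via (61.34,10.08): [(67.5843, 18.4506) (64.9845, 0) (91, 0) (91, 30) (84.3361, 30)]  |A|=629.7185
6. ⊥bis P6·P4 via (67.535,12.21): [(66.5858, 11.3645) (64.9845, 0) (91, 0) (91, 30) (87.5073, 30)]  |A|=546.5841
7. ⊥bis P6·P5 via (79.54,8.555): [(76.1536, 19.8869) (66.5858, 11.3645) (64.9845, 0) (82.0966, 0)]  |A|=217.6961
8. ⊥bis P6·P7 via (52.705,14.045): [(76.1536, 19.8869) (66.5858, 11.3645) (64.9845, 0) (82.0966, 0)]  |A|=217.6961
9. ⊥bis P6·P8 via (72.585,16.845): [(77.0568, 16.8644) (72.7393, 16.8457) (66.5858, 11.3645) (64.9845, 0) (82.0966, 0)]  |A|=211.163
10. ⊥bis P6·P9 via (55.65,6.965): [(77.0568, 16.8644) (72.7393, 16.8457) (66.5858, 11.3645) (64.9845, 0) (82.0966, 0)]  |A|=211.163
11. canonical 5-gon: [(77.0568, 16.8644) (72.7393, 16.8457) (66.5858, 11.3645) (64.9845, 0) (82.0966, 0)]
12. shoelace: 211.163

Area of P6's cell: 211.1630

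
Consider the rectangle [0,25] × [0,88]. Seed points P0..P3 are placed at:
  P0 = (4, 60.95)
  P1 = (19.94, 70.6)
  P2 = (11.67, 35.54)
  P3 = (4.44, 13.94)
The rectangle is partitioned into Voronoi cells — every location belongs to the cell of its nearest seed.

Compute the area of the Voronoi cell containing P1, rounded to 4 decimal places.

Area of P1's cell: 561.8992

1. box [0,25]×[0,88]: [(0, 0) (25, 0) (25, 88) (0, 88)]
2. ⊥bis P1·P0 via (11.97,65.775): [(0, 85.5472) (25, 44.2519) (25, 88) (0, 88)]  |A|=577.5115
3. ⊥bis P1·P2 via (15.805,53.07): [(0, 85.5472) (20.304, 52.0088) (25, 50.9011) (25, 88) (0, 88)]  |A|=561.8992
4. ⊥bis P1·P3 via (12.19,42.27): [(0, 85.5472) (20.304, 52.0088) (25, 50.9011) (25, 88) (0, 88)]  |A|=561.8992
5. canonical 5-gon: [(0, 85.5472) (20.304, 52.0088) (25, 50.9011) (25, 88) (0, 88)]
6. shoelace: 561.8992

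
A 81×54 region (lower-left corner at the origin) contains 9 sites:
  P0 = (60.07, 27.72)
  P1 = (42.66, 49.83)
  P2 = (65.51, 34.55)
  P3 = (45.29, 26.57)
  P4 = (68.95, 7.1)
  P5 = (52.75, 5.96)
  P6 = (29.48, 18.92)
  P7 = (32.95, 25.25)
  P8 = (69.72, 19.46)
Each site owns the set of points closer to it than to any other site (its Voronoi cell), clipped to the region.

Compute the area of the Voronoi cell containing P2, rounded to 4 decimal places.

Area of P2's cell: 581.8265

1. box [0,81]×[0,54]: [(0, 0) (81, 0) (81, 54) (0, 54)]
2. ⊥bis P2·P0 via (62.79,31.135): [(81, 16.631) (81, 54) (34.0827, 54)]  |A|=876.6274
3. ⊥bis P2·P1 via (54.085,42.19): [(52.2867, 39.5008) (81, 16.631) (81, 54) (61.9825, 54)]  |A|=674.3643
4. ⊥bis P2·P3 via (55.4,30.56): [(52.2867, 39.5008) (81, 16.631) (81, 54) (61.9825, 54)]  |A|=674.3643
5. ⊥bis P2·P4 via (67.23,20.825): [(52.2867, 39.5008) (74.5782, 21.7459) (81, 22.5506) (81, 54) (61.9825, 54)]  |A|=655.3569
6. ⊥bis P2·P5 via (59.13,20.255): [(52.2867, 39.5008) (74.5782, 21.7459) (81, 22.5506) (81, 54) (61.9825, 54)]  |A|=655.3569
7. ⊥bis P2·P6 via (47.495,26.735): [(52.2867, 39.5008) (74.5782, 21.7459) (81, 22.5506) (81, 54) (61.9825, 54)]  |A|=655.3569
8. ⊥bis P2·P7 via (49.23,29.9): [(52.2867, 39.5008) (74.5782, 21.7459) (81, 22.5506) (81, 54) (61.9825, 54)]  |A|=655.3569
9. ⊥bis P2·P8 via (67.615,27.005): [(52.2867, 39.5008) (67.8818, 27.0794) (81, 30.7393) (81, 54) (61.9825, 54)]  |A|=581.8265
10. canonical 5-gon: [(52.2867, 39.5008) (67.8818, 27.0794) (81, 30.7393) (81, 54) (61.9825, 54)]
11. shoelace: 581.8265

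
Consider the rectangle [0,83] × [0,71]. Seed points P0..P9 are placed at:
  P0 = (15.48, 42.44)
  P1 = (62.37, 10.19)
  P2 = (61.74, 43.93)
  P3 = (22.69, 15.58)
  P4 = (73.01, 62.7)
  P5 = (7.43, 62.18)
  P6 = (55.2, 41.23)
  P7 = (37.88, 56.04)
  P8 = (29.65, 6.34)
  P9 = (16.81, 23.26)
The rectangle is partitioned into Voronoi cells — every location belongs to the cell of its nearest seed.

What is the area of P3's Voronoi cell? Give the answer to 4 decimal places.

Area of P3's cell: 473.9412

1. box [0,83]×[0,71]: [(0, 0) (83, 0) (83, 71) (0, 71)]
2. ⊥bis P3·P0 via (19.085,29.01): [(0, 23.887) (0, 0) (83, 0) (83, 46.1666)]  |A|=2907.2272
3. ⊥bis P3·P1 via (42.53,12.885): [(45.6905, 36.1517) (0, 23.887) (0, 0) (40.7797, 0)]  |A|=1282.833
4. ⊥bis P3·P2 via (42.215,29.755): [(44.4107, 26.7305) (38.8953, 34.3277) (0, 23.887) (0, 0) (40.7797, 0)]  |A|=1251.9909
5. ⊥bis P3·P4 via (47.85,39.14): [(44.4107, 26.7305) (38.8953, 34.3277) (0, 23.887) (0, 0) (40.7797, 0)]  |A|=1251.9909
6. ⊥bis P3·P5 via (15.06,38.88): [(44.4107, 26.7305) (38.8953, 34.3277) (0, 23.887) (0, 0) (40.7797, 0)]  |A|=1251.9909
7. ⊥bis P3·P6 via (38.945,28.405): [(43.802, 22.249) (35.0801, 33.3035) (0, 23.887) (0, 0) (40.7797, 0)]  |A|=1211.7663
8. ⊥bis P3·P7 via (30.285,35.81): [(43.802, 22.249) (35.0801, 33.3035) (0, 23.887) (0, 0) (40.7797, 0)]  |A|=1211.7663
9. ⊥bis P3·P8 via (26.17,10.96): [(42.8161, 23.4986) (35.0801, 33.3035) (0, 23.887) (0, 0) (11.6197, 0)]  |A|=856.2996
10. ⊥bis P3·P9 via (19.75,19.42): [(42.8161, 23.4986) (36.1359, 31.9654) (0, 4.2989) (0, 0) (11.6197, 0)]  |A|=473.9412
11. canonical 5-gon: [(42.8161, 23.4986) (36.1359, 31.9654) (0, 4.2989) (0, 0) (11.6197, 0)]
12. shoelace: 473.9412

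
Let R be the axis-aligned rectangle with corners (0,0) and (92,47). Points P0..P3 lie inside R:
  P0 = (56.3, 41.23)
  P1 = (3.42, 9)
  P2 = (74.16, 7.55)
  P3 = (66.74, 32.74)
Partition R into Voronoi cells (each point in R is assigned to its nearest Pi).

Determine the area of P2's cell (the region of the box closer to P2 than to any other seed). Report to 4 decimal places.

1. box [0,92]×[0,47]: [(0, 0) (92, 0) (92, 47) (0, 47)]
2. ⊥bis P2·P0 via (65.23,24.39): [(19.2359, 0) (92, 0) (92, 38.5857)]  |A|=1403.8286
3. ⊥bis P2·P1 via (38.79,8.275): [(38.8334, 10.3923) (38.6204, 0) (92, 0) (92, 38.5857)]  |A|=1303.104
4. ⊥bis P2·P3 via (70.45,20.145): [(40.6987, 11.3814) (38.8334, 10.3923) (38.6204, 0) (92, 0) (92, 26.4928)]  |A|=992.9123
5. canonical 5-gon: [(40.6987, 11.3814) (38.8334, 10.3923) (38.6204, 0) (92, 0) (92, 26.4928)]
6. shoelace: 992.9123

Area of P2's cell: 992.9123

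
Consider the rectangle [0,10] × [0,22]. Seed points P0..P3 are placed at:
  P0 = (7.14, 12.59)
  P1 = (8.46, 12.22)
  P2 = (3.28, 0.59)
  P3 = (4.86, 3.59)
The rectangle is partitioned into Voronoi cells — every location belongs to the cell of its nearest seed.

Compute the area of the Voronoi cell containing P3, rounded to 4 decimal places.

1. box [0,10]×[0,22]: [(0, 0) (10, 0) (10, 22) (0, 22)]
2. ⊥bis P3·P0 via (6,8.09): [(0, 9.61) (0, 0) (10, 0) (10, 7.0767)]  |A|=83.4333
3. ⊥bis P3·P1 via (6.66,7.905): [(6.5513, 7.9503) (0, 9.61) (0, 0) (10, 0) (10, 6.5117)]  |A|=82.4592
4. ⊥bis P3·P2 via (4.07,2.09): [(6.5513, 7.9503) (0, 9.61) (0, 4.2335) (8.0384, 0) (10, 0) (10, 6.5117)]  |A|=65.4439
5. canonical 6-gon: [(6.5513, 7.9503) (0, 9.61) (0, 4.2335) (8.0384, 0) (10, 0) (10, 6.5117)]
6. shoelace: 65.4439

Area of P3's cell: 65.4439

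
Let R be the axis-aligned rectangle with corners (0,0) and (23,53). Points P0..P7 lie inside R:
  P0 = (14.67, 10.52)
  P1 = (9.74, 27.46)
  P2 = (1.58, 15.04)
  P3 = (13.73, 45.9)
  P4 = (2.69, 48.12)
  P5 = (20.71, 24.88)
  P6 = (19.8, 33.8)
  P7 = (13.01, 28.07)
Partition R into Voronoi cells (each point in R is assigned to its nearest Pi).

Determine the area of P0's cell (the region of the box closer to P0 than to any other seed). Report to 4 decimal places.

1. box [0,23]×[0,53]: [(0, 0) (23, 0) (23, 53) (0, 53)]
2. ⊥bis P0·P1 via (12.205,18.99): [(0, 15.438) (0, 0) (23, 0) (23, 22.1316)]  |A|=432.051
3. ⊥bis P0·P2 via (8.125,12.78): [(10.0531, 18.3637) (3.712, 0) (23, 0) (23, 22.1316)]  |A|=320.3678
4. ⊥bis P0·P3 via (14.2,28.21): [(10.0531, 18.3637) (3.712, 0) (23, 0) (23, 22.1316)]  |A|=320.3678
5. ⊥bis P0·P4 via (8.68,29.32): [(10.0531, 18.3637) (3.712, 0) (23, 0) (23, 22.1316)]  |A|=320.3678
6. ⊥bis P0·P5 via (17.69,17.7): [(13.6342, 19.4059) (10.0531, 18.3637) (3.712, 0) (23, 0) (23, 15.4665)]  |A|=289.1558
7. ⊥bis P0·P6 via (17.235,22.16): [(13.6342, 19.4059) (10.0531, 18.3637) (3.712, 0) (23, 0) (23, 15.4665)]  |A|=289.1558
8. ⊥bis P0·P7 via (13.84,19.295): [(13.8873, 19.2995) (12.9704, 19.2127) (10.0531, 18.3637) (3.712, 0) (23, 0) (23, 15.4665)]  |A|=289.096
9. canonical 6-gon: [(13.8873, 19.2995) (12.9704, 19.2127) (10.0531, 18.3637) (3.712, 0) (23, 0) (23, 15.4665)]
10. shoelace: 289.096

Area of P0's cell: 289.0960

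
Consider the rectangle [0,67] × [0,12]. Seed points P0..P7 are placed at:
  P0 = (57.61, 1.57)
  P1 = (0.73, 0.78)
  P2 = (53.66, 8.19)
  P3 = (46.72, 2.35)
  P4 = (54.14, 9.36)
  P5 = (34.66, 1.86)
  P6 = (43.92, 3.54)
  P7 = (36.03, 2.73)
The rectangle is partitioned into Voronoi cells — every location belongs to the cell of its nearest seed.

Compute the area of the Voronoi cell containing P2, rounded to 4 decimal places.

1. box [0,67]×[0,12]: [(0, 0) (67, 0) (67, 12) (0, 12)]
2. ⊥bis P2·P0 via (55.635,4.88): [(0, 0) (47.4564, 0) (67, 11.6612) (67, 12) (0, 12)]  |A|=690.0486
3. ⊥bis P2·P1 via (27.195,4.485): [(27.8229, 0) (47.4564, 0) (67, 11.6612) (67, 12) (26.1429, 12)]  |A|=366.2537
4. ⊥bis P2·P3 via (50.19,5.27): [(52.2286, 2.8475) (67, 11.6612) (67, 12) (44.5267, 12)]  |A|=105.3459
5. ⊥bis P2·P4 via (53.9,8.775): [(52.2286, 2.8475) (58.7963, 6.7663) (46.0391, 12) (44.5267, 12)]  |A|=49.1043
6. ⊥bis P2·P5 via (44.16,5.025): [(52.2286, 2.8475) (58.7963, 6.7663) (46.0391, 12) (44.5267, 12)]  |A|=49.1043
7. ⊥bis P2·P6 via (48.79,5.865): [(47.6108, 8.335) (52.2286, 2.8475) (58.7963, 6.7663) (46.0391, 12) (45.8611, 12)]  |A|=46.6591
8. ⊥bis P2·P7 via (44.845,5.46): [(47.6108, 8.335) (52.2286, 2.8475) (58.7963, 6.7663) (46.0391, 12) (45.8611, 12)]  |A|=46.6591
9. canonical 5-gon: [(47.6108, 8.335) (52.2286, 2.8475) (58.7963, 6.7663) (46.0391, 12) (45.8611, 12)]
10. shoelace: 46.6591

Area of P2's cell: 46.6591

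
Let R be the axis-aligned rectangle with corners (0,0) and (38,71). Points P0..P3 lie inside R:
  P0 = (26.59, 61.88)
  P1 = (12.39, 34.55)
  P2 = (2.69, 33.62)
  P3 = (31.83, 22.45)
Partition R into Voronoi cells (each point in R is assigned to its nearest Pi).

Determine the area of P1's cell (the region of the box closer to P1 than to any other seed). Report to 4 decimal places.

1. box [0,38]×[0,71]: [(0, 0) (38, 0) (38, 71) (0, 71)]
2. ⊥bis P1·P0 via (19.49,48.215): [(0, 58.3415) (0, 0) (38, 0) (38, 38.5977)]  |A|=1841.8445
3. ⊥bis P1·P2 via (7.54,34.085): [(5.4877, 55.4902) (10.8079, 0) (38, 0) (38, 38.5977)]  |A|=1381.8951
4. ⊥bis P1·P3 via (22.11,28.5): [(30.7422, 42.3686) (5.4877, 55.4902) (9.9487, 8.9616)]  |A|=558.2605
5. canonical 3-gon: [(30.7422, 42.3686) (5.4877, 55.4902) (9.9487, 8.9616)]
6. shoelace: 558.2605

Area of P1's cell: 558.2605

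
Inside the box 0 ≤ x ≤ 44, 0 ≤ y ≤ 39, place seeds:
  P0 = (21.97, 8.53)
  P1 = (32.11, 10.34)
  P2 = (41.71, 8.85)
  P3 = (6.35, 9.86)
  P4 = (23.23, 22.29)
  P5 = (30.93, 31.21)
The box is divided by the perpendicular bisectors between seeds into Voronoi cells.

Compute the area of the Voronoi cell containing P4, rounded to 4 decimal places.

Area of P4's cell: 428.0013

1. box [0,44]×[0,39]: [(0, 0) (44, 0) (44, 39) (0, 39)]
2. ⊥bis P4·P0 via (22.6,15.41): [(0, 17.4795) (44, 13.4504) (44, 39) (0, 39)]  |A|=1035.5426
3. ⊥bis P4·P1 via (27.67,16.315): [(0, 17.4795) (26.0295, 15.096) (44, 28.4498) (44, 39) (0, 39)]  |A|=900.7697
4. ⊥bis P4·P2 via (32.47,15.57): [(0, 17.4795) (26.0295, 15.096) (39.2936, 24.9525) (44, 31.4238) (44, 39) (0, 39)]  |A|=893.7713
5. ⊥bis P4·P3 via (14.79,16.075): [(0, 36.1599) (14.7504, 16.1288) (26.0295, 15.096) (39.2936, 24.9525) (44, 31.4238) (44, 39) (0, 39)]  |A|=755.9996
6. ⊥bis P4·P5 via (27.08,26.75): [(0, 36.1599) (14.7504, 16.1288) (26.0295, 15.096) (33.8491, 20.9067) (12.8891, 39) (0, 39)]  |A|=428.0013
7. canonical 6-gon: [(0, 36.1599) (14.7504, 16.1288) (26.0295, 15.096) (33.8491, 20.9067) (12.8891, 39) (0, 39)]
8. shoelace: 428.0013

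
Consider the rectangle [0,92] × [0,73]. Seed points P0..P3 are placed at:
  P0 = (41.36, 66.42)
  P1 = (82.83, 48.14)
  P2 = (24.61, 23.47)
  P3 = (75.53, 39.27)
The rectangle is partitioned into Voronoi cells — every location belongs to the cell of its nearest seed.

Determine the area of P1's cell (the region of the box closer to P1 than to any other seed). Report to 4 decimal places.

1. box [0,92]×[0,73]: [(0, 0) (92, 0) (92, 73) (0, 73)]
2. ⊥bis P1·P0 via (62.095,57.28): [(36.8459, 0) (92, 0) (92, 73) (69.0244, 73)]  |A|=2851.733
3. ⊥bis P1·P2 via (53.72,35.805): [(53.1852, 37.0672) (68.8919, 0) (92, 0) (92, 73) (69.0244, 73)]  |A|=2257.8062
4. ⊥bis P1·P3 via (79.18,43.705): [(62.2522, 57.6366) (92, 33.1542) (92, 73) (69.0244, 73)]  |A|=769.1556
5. canonical 4-gon: [(62.2522, 57.6366) (92, 33.1542) (92, 73) (69.0244, 73)]
6. shoelace: 769.1556

Area of P1's cell: 769.1556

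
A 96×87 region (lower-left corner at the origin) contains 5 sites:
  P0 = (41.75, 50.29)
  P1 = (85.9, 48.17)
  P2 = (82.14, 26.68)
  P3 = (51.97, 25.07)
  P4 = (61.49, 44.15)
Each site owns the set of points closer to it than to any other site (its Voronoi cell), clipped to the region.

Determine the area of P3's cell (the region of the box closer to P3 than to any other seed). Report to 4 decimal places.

1. box [0,96]×[0,87]: [(0, 0) (96, 0) (96, 87) (0, 87)]
2. ⊥bis P3·P0 via (46.86,37.68): [(0, 18.6907) (0, 0) (96, 0) (96, 57.5932)]  |A|=3661.6288
3. ⊥bis P3·P1 via (68.935,36.62): [(63.5961, 44.462) (0, 18.6907) (0, 0) (93.8664, 0)]  |A|=2681.073
4. ⊥bis P3·P2 via (67.055,25.875): [(66.2729, 40.5301) (63.5961, 44.462) (0, 18.6907) (0, 0) (68.4358, 0)]  |A|=2165.7206
5. ⊥bis P3·P4 via (56.73,34.61): [(66.8585, 29.5563) (48.9112, 38.5112) (0, 18.6907) (0, 0) (68.4358, 0)]  |A|=2033.033
6. canonical 5-gon: [(66.8585, 29.5563) (48.9112, 38.5112) (0, 18.6907) (0, 0) (68.4358, 0)]
7. shoelace: 2033.033

Area of P3's cell: 2033.0330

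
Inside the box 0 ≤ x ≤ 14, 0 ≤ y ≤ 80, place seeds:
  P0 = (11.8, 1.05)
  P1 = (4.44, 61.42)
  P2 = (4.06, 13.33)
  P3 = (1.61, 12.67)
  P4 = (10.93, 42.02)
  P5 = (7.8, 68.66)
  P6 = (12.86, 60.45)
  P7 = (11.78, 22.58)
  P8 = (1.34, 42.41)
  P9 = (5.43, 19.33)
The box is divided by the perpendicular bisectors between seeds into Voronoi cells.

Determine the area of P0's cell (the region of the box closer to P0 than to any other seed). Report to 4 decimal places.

1. box [0,14]×[0,80]: [(0, 0) (14, 0) (14, 80) (0, 80)]
2. ⊥bis P0·P1 via (8.12,31.235): [(0, 30.2451) (0, 0) (14, 0) (14, 31.9519)]  |A|=435.3784
3. ⊥bis P0·P2 via (7.93,7.19): [(0, 2.1918) (0, 0) (14, 0) (14, 11.0159)]  |A|=92.4536
4. ⊥bis P0·P3 via (6.705,6.86): [(4.9125, 5.2881) (0, 0.9801) (0, 0) (14, 0) (14, 11.0159)]  |A|=89.4775
5. ⊥bis P0·P4 via (11.365,21.535): [(4.9125, 5.2881) (0, 0.9801) (0, 0) (14, 0) (14, 11.0159)]  |A|=89.4775
6. ⊥bis P0·P5 via (9.8,34.855): [(4.9125, 5.2881) (0, 0.9801) (0, 0) (14, 0) (14, 11.0159)]  |A|=89.4775
7. ⊥bis P0·P6 via (12.33,30.75): [(4.9125, 5.2881) (0, 0.9801) (0, 0) (14, 0) (14, 11.0159)]  |A|=89.4775
8. ⊥bis P0·P7 via (11.79,11.815): [(4.9125, 5.2881) (0, 0.9801) (0, 0) (14, 0) (14, 11.0159)]  |A|=89.4775
9. ⊥bis P0·P8 via (6.57,21.73): [(4.9125, 5.2881) (0, 0.9801) (0, 0) (14, 0) (14, 11.0159)]  |A|=89.4775
10. ⊥bis P0·P9 via (8.615,10.19): [(4.9125, 5.2881) (0, 0.9801) (0, 0) (14, 0) (14, 11.0159)]  |A|=89.4775
11. canonical 5-gon: [(4.9125, 5.2881) (0, 0.9801) (0, 0) (14, 0) (14, 11.0159)]
12. shoelace: 89.4775

Area of P0's cell: 89.4775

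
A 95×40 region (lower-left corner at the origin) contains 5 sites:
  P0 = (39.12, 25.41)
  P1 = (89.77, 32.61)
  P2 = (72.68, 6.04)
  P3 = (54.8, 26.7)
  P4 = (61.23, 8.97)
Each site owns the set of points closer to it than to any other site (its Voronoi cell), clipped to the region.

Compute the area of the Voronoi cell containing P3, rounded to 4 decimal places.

1. box [0,95]×[0,40]: [(0, 0) (95, 0) (95, 40) (0, 40)]
2. ⊥bis P3·P0 via (46.96,26.055): [(49.1036, 0) (95, 0) (95, 40) (45.8127, 40)]  |A|=1901.6741
3. ⊥bis P3·P1 via (72.285,29.655): [(49.1036, 0) (77.2968, 0) (70.5367, 40) (45.8127, 40)]  |A|=1058.3427
4. ⊥bis P3·P2 via (63.74,16.37): [(48.8192, 3.4569) (73.1534, 24.5167) (70.5367, 40) (45.8127, 40)]  |A|=667.6851
5. ⊥bis P3·P4 via (58.015,17.835): [(47.937, 14.1801) (70.7833, 22.4656) (73.1534, 24.5167) (70.5367, 40) (45.8127, 40)]  |A|=541.5375
6. canonical 5-gon: [(47.937, 14.1801) (70.7833, 22.4656) (73.1534, 24.5167) (70.5367, 40) (45.8127, 40)]
7. shoelace: 541.5375

Area of P3's cell: 541.5375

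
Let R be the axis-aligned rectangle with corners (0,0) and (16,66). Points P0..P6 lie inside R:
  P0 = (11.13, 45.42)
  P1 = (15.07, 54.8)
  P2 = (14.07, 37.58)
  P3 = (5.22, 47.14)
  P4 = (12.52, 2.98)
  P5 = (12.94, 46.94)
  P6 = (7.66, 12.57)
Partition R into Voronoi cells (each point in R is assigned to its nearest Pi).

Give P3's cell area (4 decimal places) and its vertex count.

Area of P3's cell: 175.4454 (5 vertices)

1. box [0,16]×[0,66]: [(0, 0) (16, 0) (16, 66) (0, 66)]
2. ⊥bis P3·P0 via (8.175,46.28): [(0, 18.1903) (13.9142, 66) (0, 66)]  |A|=332.6156
3. ⊥bis P3·P1 via (10.145,50.97): [(0, 64.0155) (0, 18.1903) (9.7047, 51.5362)]  |A|=222.3599
4. ⊥bis P3·P2 via (9.645,42.36): [(0, 64.0155) (0, 33.4313) (6.0713, 39.0518) (9.7047, 51.5362)]  |A|=176.0932
5. ⊥bis P3·P4 via (8.87,25.06): [(0, 64.0155) (0, 33.4313) (6.0713, 39.0518) (9.7047, 51.5362)]  |A|=176.0932
6. ⊥bis P3·P5 via (9.08,47.04): [(9.2129, 52.1686) (0, 64.0155) (0, 33.4313) (6.0713, 39.0518) (9.1468, 49.6192)]  |A|=175.4454
7. ⊥bis P3·P6 via (6.44,29.855): [(9.2129, 52.1686) (0, 64.0155) (0, 33.4313) (6.0713, 39.0518) (9.1468, 49.6192)]  |A|=175.4454
8. canonical 5-gon: [(9.2129, 52.1686) (0, 64.0155) (0, 33.4313) (6.0713, 39.0518) (9.1468, 49.6192)]
9. shoelace: 175.4454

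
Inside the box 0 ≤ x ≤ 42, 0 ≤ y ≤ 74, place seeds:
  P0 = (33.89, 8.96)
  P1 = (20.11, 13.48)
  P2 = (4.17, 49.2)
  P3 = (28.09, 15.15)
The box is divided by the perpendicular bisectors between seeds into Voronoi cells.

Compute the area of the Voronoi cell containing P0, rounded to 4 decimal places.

1. box [0,42]×[0,74]: [(0, 0) (42, 0) (42, 74) (0, 74)]
2. ⊥bis P0·P1 via (27,11.22): [(23.3197, 0) (42, 0) (42, 56.9501)]  |A|=531.9221
3. ⊥bis P0·P2 via (19.03,29.08): [(37.2794, 42.5584) (23.3197, 0) (42, 0) (42, 46.0449)]  |A|=506.1824
4. ⊥bis P0·P3 via (30.99,12.055): [(25.625, 7.028) (23.3197, 0) (42, 0) (42, 22.3713)]  |A|=248.808
5. canonical 4-gon: [(25.625, 7.028) (23.3197, 0) (42, 0) (42, 22.3713)]
6. shoelace: 248.808

Area of P0's cell: 248.8080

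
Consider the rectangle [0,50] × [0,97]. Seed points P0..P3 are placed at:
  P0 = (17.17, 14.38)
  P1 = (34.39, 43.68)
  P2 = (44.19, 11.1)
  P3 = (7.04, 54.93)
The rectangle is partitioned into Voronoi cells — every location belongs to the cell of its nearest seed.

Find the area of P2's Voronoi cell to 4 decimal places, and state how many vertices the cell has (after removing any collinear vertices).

Area of P2's cell: 535.9656 (4 vertices)

1. box [0,50]×[0,97]: [(0, 0) (50, 0) (50, 97) (0, 97)]
2. ⊥bis P2·P0 via (30.68,12.74): [(29.1335, 0) (50, 0) (50, 97) (40.9085, 97)]  |A|=1452.9667
3. ⊥bis P2·P1 via (39.29,27.39): [(32.1995, 25.2572) (29.1335, 0) (50, 0) (50, 30.6115)]  |A|=535.9656
4. ⊥bis P2·P3 via (25.615,33.015): [(32.1995, 25.2572) (29.1335, 0) (50, 0) (50, 30.6115)]  |A|=535.9656
5. canonical 4-gon: [(32.1995, 25.2572) (29.1335, 0) (50, 0) (50, 30.6115)]
6. shoelace: 535.9656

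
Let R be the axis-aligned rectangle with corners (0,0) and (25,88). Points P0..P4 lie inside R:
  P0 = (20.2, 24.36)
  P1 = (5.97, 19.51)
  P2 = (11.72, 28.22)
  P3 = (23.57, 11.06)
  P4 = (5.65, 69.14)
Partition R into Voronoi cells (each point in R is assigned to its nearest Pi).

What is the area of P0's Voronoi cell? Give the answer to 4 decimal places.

Area of P0's cell: 185.3388

1. box [0,25]×[0,88]: [(0, 0) (25, 0) (25, 88) (0, 88)]
2. ⊥bis P0·P1 via (13.085,21.935): [(0, 60.3267) (20.5611, 0) (25, 0) (25, 88) (0, 88)]  |A|=1579.8091
3. ⊥bis P0·P2 via (15.96,26.29): [(13.4672, 20.8136) (20.5611, 0) (25, 0) (25, 46.1499)]  |A|=312.3135
4. ⊥bis P0·P3 via (21.885,17.71): [(13.4672, 20.8136) (15.1101, 15.9933) (25, 18.4993) (25, 46.1499)]  |A|=185.3388
5. ⊥bis P0·P4 via (12.925,46.75): [(13.4672, 20.8136) (15.1101, 15.9933) (25, 18.4993) (25, 46.1499)]  |A|=185.3388
6. canonical 4-gon: [(13.4672, 20.8136) (15.1101, 15.9933) (25, 18.4993) (25, 46.1499)]
7. shoelace: 185.3388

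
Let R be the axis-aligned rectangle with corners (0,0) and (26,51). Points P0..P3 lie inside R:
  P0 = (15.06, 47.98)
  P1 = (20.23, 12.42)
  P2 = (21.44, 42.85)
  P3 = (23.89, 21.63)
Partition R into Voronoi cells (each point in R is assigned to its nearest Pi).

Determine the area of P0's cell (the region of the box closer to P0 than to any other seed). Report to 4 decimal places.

1. box [0,26]×[0,51]: [(0, 0) (26, 0) (26, 51) (0, 51)]
2. ⊥bis P0·P1 via (17.645,30.2): [(0, 27.6346) (26, 31.4147) (26, 51) (0, 51)]  |A|=558.3585
3. ⊥bis P0·P2 via (18.25,45.415): [(0, 27.6346) (4.4766, 28.2855) (22.7408, 51) (0, 51)]  |A|=310.5712
4. ⊥bis P0·P3 via (19.475,34.805): [(0, 28.2788) (6.1204, 30.3298) (22.7408, 51) (0, 51)]  |A|=304.5589
5. canonical 4-gon: [(0, 28.2788) (6.1204, 30.3298) (22.7408, 51) (0, 51)]
6. shoelace: 304.5589

Area of P0's cell: 304.5589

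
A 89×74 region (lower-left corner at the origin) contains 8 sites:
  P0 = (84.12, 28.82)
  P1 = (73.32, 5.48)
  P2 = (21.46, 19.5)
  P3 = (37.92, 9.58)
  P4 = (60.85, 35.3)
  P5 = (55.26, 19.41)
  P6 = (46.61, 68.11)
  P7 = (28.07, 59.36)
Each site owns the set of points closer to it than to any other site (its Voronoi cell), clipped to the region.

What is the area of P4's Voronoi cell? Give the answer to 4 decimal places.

1. box [0,89]×[0,74]: [(0, 0) (89, 0) (89, 74) (0, 74)]
2. ⊥bis P4·P0 via (72.485,32.06): [(0, 0) (63.5572, 0) (84.164, 74) (0, 74)]  |A|=5465.6875
3. ⊥bis P4·P1 via (67.085,20.39): [(0, 0) (18.3256, 0) (69.5187, 21.4077) (84.164, 74) (0, 74)]  |A|=4981.5348
4. ⊥bis P4·P2 via (41.155,27.4): [(47.2876, 12.1112) (69.5187, 21.4077) (84.164, 74) (22.4629, 74)]  |A|=2425.819
5. ⊥bis P4·P3 via (49.385,22.44): [(39.6706, 31.1006) (56.6017, 16.0061) (69.5187, 21.4077) (84.164, 74) (22.4629, 74)]  |A|=2322.5506
6. ⊥bis P4·P5 via (58.055,27.355): [(38.3994, 34.2697) (70.0042, 23.1513) (84.164, 74) (22.4629, 74)]  |A|=2107.9482
7. ⊥bis P4·P6 via (53.73,51.705): [(34.716, 43.4527) (38.3994, 34.2697) (70.0042, 23.1513) (81.286, 63.6647)]  |A|=953.9741
8. ⊥bis P4·P7 via (44.46,47.33): [(44.8388, 47.8461) (37.1536, 37.3756) (38.3994, 34.2697) (70.0042, 23.1513) (81.286, 63.6647)]  |A|=917.8609
9. canonical 5-gon: [(44.8388, 47.8461) (37.1536, 37.3756) (38.3994, 34.2697) (70.0042, 23.1513) (81.286, 63.6647)]
10. shoelace: 917.8609

Area of P4's cell: 917.8609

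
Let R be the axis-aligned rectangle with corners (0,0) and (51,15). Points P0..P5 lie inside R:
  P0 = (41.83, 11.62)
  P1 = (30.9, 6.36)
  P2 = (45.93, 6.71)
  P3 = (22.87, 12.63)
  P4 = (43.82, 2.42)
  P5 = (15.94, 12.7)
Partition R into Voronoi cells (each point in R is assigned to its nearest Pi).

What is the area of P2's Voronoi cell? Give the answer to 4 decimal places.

1. box [0,51]×[0,15]: [(0, 0) (51, 0) (51, 15) (0, 15)]
2. ⊥bis P2·P0 via (43.88,9.165): [(32.9044, 0) (51, 0) (51, 15) (50.8678, 15)]  |A|=136.7091
3. ⊥bis P2·P1 via (38.415,6.535): [(38.4592, 4.6384) (38.5672, 0) (51, 0) (51, 15) (50.8678, 15)]  |A|=123.5758
4. ⊥bis P2·P3 via (34.4,9.67): [(38.4592, 4.6384) (38.5672, 0) (51, 0) (51, 15) (50.8678, 15)]  |A|=123.5758
5. ⊥bis P2·P4 via (44.875,4.565): [(40.782, 6.5781) (51, 1.5525) (51, 15) (50.8678, 15)]  |A|=69.2601
6. ⊥bis P2·P5 via (30.935,9.705): [(40.782, 6.5781) (51, 1.5525) (51, 15) (50.8678, 15)]  |A|=69.2601
7. canonical 4-gon: [(40.782, 6.5781) (51, 1.5525) (51, 15) (50.8678, 15)]
8. shoelace: 69.2601

Area of P2's cell: 69.2601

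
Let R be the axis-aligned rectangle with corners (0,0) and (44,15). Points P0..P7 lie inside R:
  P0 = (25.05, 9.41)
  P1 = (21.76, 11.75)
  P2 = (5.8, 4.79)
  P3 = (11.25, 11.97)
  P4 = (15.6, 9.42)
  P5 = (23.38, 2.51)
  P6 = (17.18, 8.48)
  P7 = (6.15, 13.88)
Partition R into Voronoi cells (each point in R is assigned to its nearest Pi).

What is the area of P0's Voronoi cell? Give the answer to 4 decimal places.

1. box [0,44]×[0,15]: [(0, 0) (44, 0) (44, 15) (0, 15)]
2. ⊥bis P0·P1 via (23.405,10.58): [(15.88, 0) (44, 0) (44, 15) (26.5487, 15)]  |A|=341.7846
3. ⊥bis P0·P2 via (15.425,7.1): [(16.8139, 1.313) (17.129, 0) (44, 0) (44, 15) (26.5487, 15)]  |A|=340.9646
4. ⊥bis P0·P3 via (18.15,10.69): [(16.8139, 1.313) (17.129, 0) (44, 0) (44, 15) (26.5487, 15)]  |A|=340.9646
5. ⊥bis P0·P4 via (20.325,9.415): [(20.3216, 6.2449) (20.315, 0) (44, 0) (44, 15) (26.5487, 15)]  |A|=327.9365
6. ⊥bis P0·P5 via (24.215,5.96): [(20.7206, 6.8058) (44, 1.1715) (44, 15) (26.5487, 15)]  |A|=232.4604
7. ⊥bis P0·P6 via (21.115,8.945): [(21.2756, 7.5861) (21.3869, 6.6445) (44, 1.1715) (44, 15) (26.5487, 15)]  |A|=232.1556
8. ⊥bis P0·P7 via (15.6,11.645): [(21.2756, 7.5861) (21.3869, 6.6445) (44, 1.1715) (44, 15) (26.5487, 15)]  |A|=232.1556
9. canonical 5-gon: [(21.2756, 7.5861) (21.3869, 6.6445) (44, 1.1715) (44, 15) (26.5487, 15)]
10. shoelace: 232.1556

Area of P0's cell: 232.1556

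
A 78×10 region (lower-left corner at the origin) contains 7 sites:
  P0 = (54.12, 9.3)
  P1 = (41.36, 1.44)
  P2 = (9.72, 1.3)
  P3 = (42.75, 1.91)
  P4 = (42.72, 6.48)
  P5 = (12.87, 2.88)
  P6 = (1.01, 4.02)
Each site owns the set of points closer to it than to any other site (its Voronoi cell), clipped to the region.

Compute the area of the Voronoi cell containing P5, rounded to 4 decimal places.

1. box [0,78]×[0,10]: [(0, 0) (78, 0) (78, 10) (0, 10)]
2. ⊥bis P5·P0 via (33.495,6.09): [(0, 0) (34.4428, 0) (32.8865, 10) (0, 10)]  |A|=336.6464
3. ⊥bis P5·P1 via (27.115,2.16): [(0, 0) (27.0058, 0) (27.5113, 10) (0, 10)]  |A|=272.5855
4. ⊥bis P5·P2 via (11.295,2.09): [(12.3433, 0) (27.0058, 0) (27.5113, 10) (7.3274, 10)]  |A|=174.2316
5. ⊥bis P5·P3 via (27.81,2.395): [(12.3433, 0) (27.0058, 0) (27.5113, 10) (7.3274, 10)]  |A|=174.2316
6. ⊥bis P5·P4 via (27.795,4.68): [(12.3433, 0) (27.0058, 0) (27.4056, 7.909) (27.1534, 10) (7.3274, 10)]  |A|=173.8575
7. ⊥bis P5·P6 via (6.94,3.45): [(7.5307, 9.5949) (12.3433, 0) (27.0058, 0) (27.4056, 7.909) (27.1534, 10) (7.5696, 10)]  |A|=173.8084
8. canonical 6-gon: [(7.5307, 9.5949) (12.3433, 0) (27.0058, 0) (27.4056, 7.909) (27.1534, 10) (7.5696, 10)]
9. shoelace: 173.8084

Area of P5's cell: 173.8084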